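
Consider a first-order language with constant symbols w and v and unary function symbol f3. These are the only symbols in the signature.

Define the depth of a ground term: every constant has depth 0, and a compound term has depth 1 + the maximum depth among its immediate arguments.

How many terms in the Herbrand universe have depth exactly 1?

2

Write N_k for the number of ground terms of depth ≤ k. A term of depth ≤ k is either a constant or a function symbol applied to arguments of depth ≤ k−1, so N_k = 2 + N_{k-1}.
N_0 = 2
N_1 = 2 + 2 = 4
Terms of depth exactly 1: N_1 − N_0 = 4 − 2 = 2.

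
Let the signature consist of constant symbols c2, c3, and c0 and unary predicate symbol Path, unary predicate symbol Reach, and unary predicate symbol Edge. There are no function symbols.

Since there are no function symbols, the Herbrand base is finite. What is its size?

With no function symbols, the Herbrand universe is just the 3 constants.
Ground atoms per predicate: Path: 3, Reach: 3, Edge: 3.
Herbrand base size = 3 + 3 + 3 = 9.

9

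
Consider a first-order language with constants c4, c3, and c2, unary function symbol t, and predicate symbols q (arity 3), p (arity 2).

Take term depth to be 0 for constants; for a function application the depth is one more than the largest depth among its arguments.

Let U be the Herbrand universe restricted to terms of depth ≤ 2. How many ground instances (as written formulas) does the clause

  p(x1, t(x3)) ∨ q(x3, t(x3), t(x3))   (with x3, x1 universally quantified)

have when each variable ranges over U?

Ground terms of depth ≤ 2:
  Count level by level. With function symbols t/1, the terms of depth ≤ k are the 3 constants together with each function applied to depth-≤(k−1) tuples, so N_k = 3 + N_{k-1}.
  N_0 = 3
  N_1 = 3 + 3 = 6
  N_2 = 3 + 6 = 9
  Explicitly: c4, c3, c2, t(c4), t(c3), t(c2), t(t(c4)), t(t(c3)), t(t(c2)).
So there are 9 ground terms available for substitution.
There are 2 variables to instantiate (x3, x1), each occurring in at least one literal, so different choices give different ground instances.
Number of ground instances = 9^2 = 81.

81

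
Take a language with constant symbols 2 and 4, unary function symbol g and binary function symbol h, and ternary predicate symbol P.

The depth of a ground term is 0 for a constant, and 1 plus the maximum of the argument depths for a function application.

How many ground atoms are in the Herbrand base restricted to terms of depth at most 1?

First count ground terms of depth ≤ 1.
Let N_k count ground terms of depth at most k. Each non-constant term of depth ≤ k is some function symbol applied to depth-≤(k−1) arguments, giving N_k = 2 + N_{k-1} + N_{k-1}^2.
N_0 = 2
N_1 = 2 + 2 + 2^2 = 8
Explicitly: 2, 4, g(2), g(4), h(2, 2), h(2, 4), h(4, 2), h(4, 4).
So |H| = 8.
A ground atom is a predicate applied to a tuple of terms from H, so the count is the sum over predicates of |H|^arity:
  P: 8^3 = 512
Total ground atoms: 512.

512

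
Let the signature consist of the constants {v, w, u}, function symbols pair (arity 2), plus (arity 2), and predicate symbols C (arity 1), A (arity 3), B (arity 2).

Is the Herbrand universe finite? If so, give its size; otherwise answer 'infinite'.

The signature has at least one function symbol (pair, arity 2) and at least one constant (v).
Iterating pair gives infinitely many distinct ground terms: v, pair(v, v), pair(pair(v, v), pair(v, v)), ...
So the Herbrand universe is infinite.

infinite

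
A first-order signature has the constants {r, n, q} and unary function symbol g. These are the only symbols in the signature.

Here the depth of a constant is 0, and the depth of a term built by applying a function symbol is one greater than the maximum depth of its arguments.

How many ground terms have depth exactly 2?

Count level by level. With function symbols g/1, the terms of depth ≤ k are the 3 constants together with each function applied to depth-≤(k−1) tuples, so N_k = 3 + N_{k-1}.
N_0 = 3
N_1 = 3 + 3 = 6
N_2 = 3 + 6 = 9
Terms of depth exactly 2: N_2 − N_1 = 9 − 6 = 3.

3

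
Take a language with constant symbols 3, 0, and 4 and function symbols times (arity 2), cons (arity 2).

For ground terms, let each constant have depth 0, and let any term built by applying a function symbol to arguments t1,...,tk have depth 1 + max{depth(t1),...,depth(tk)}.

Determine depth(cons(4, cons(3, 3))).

2

depth(cons(3, 3)) = 1 + max(0, 0) = 1
depth(cons(4, cons(3, 3))) = 1 + max(0, 1) = 2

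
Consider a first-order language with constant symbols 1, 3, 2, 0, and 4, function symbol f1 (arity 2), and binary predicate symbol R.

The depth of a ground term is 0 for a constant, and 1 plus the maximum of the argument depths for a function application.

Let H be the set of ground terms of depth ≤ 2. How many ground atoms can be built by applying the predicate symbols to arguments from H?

819025

First count ground terms of depth ≤ 2.
If N_k denotes the number of depth-≤k ground terms, the 5 constants give N_0 = 5, and each function symbol of arity r contributes N_{k-1}^r new terms at level k: N_k = 5 + N_{k-1}^2.
N_0 = 5
N_1 = 5 + 5^2 = 30
N_2 = 5 + 30^2 = 905
So |H| = 905.
A ground atom is a predicate applied to a tuple of terms from H, so the count is the sum over predicates of |H|^arity:
  R: 905^2 = 819025
Total ground atoms: 819025.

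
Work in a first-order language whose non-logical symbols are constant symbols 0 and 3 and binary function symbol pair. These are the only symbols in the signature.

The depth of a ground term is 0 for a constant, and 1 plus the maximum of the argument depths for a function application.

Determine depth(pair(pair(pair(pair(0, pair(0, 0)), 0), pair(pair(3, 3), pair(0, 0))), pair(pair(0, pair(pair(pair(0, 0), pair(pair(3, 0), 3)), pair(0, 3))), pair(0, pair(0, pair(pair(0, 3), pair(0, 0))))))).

depth(pair(0, 0)) = 1 + max(0, 0) = 1
depth(pair(0, pair(0, 0))) = 1 + max(0, 1) = 2
depth(pair(pair(0, pair(0, 0)), 0)) = 1 + max(2, 0) = 3
depth(pair(3, 3)) = 1 + max(0, 0) = 1
depth(pair(pair(3, 3), pair(0, 0))) = 1 + max(1, 1) = 2
depth(pair(pair(pair(0, pair(0, 0)), 0), pair(pair(3, 3), pair(0, 0)))) = 1 + max(3, 2) = 4
depth(pair(3, 0)) = 1 + max(0, 0) = 1
depth(pair(pair(3, 0), 3)) = 1 + max(1, 0) = 2
depth(pair(pair(0, 0), pair(pair(3, 0), 3))) = 1 + max(1, 2) = 3
depth(pair(0, 3)) = 1 + max(0, 0) = 1
depth(pair(pair(pair(0, 0), pair(pair(3, 0), 3)), pair(0, 3))) = 1 + max(3, 1) = 4
depth(pair(0, pair(pair(pair(0, 0), pair(pair(3, 0), 3)), pair(0, 3)))) = 1 + max(0, 4) = 5
depth(pair(pair(0, 3), pair(0, 0))) = 1 + max(1, 1) = 2
depth(pair(0, pair(pair(0, 3), pair(0, 0)))) = 1 + max(0, 2) = 3
depth(pair(0, pair(0, pair(pair(0, 3), pair(0, 0))))) = 1 + max(0, 3) = 4
depth(pair(pair(0, pair(pair(pair(0, 0), pair(pair(3, 0), 3)), pair(0, 3))), pair(0, pair(0, pair(pair(0, 3), pair(0, 0)))))) = 1 + max(5, 4) = 6
depth(pair(pair(pair(pair(0, pair(0, 0)), 0), pair(pair(3, 3), pair(0, 0))), pair(pair(0, pair(pair(pair(0, 0), pair(pair(3, 0), 3)), pair(0, 3))), pair(0, pair(0, pair(pair(0, 3), pair(0, 0))))))) = 1 + max(4, 6) = 7

7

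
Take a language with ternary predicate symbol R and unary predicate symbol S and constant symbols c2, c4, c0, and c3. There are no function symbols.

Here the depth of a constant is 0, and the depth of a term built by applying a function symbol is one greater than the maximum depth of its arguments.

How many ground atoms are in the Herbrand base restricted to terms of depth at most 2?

First count ground terms of depth ≤ 2.
With no function symbols every ground term is a constant, so there are exactly 4 ground terms at every depth bound.
N_0 = 4
N_1 = 4
N_2 = 4
So |H| = 4.
Ground atoms are formed by filling each argument slot of a predicate with a term from H, so an r-ary predicate gives |H|^r atoms:
  R: 4^3 = 64;  S: 4
Total ground atoms: 64 + 4 = 68.

68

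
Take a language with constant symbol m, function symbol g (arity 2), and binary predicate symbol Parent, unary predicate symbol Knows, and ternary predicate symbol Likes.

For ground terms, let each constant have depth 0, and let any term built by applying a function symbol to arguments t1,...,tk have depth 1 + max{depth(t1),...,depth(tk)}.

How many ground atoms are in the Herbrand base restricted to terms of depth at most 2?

First count ground terms of depth ≤ 2.
Write N_k for the number of ground terms of depth ≤ k. A term of depth ≤ k is either a constant or a function symbol applied to arguments of depth ≤ k−1, so N_k = 1 + N_{k-1}^2.
N_0 = 1
N_1 = 1 + 1^2 = 2
N_2 = 1 + 2^2 = 5
Explicitly: m, g(m, m), g(m, g(m, m)), g(g(m, m), m), g(g(m, m), g(m, m)).
So |H| = 5.
For each predicate symbol, the number of ground atoms is |H| raised to its arity; summing:
  Parent: 5^2 = 25;  Knows: 5;  Likes: 5^3 = 125
Total ground atoms: 25 + 5 + 125 = 155.

155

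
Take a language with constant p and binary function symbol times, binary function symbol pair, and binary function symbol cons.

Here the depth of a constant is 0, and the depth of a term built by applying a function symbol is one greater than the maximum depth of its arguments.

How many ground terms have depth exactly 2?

Let N_k = |{terms of depth ≤ k}|. Then N_0 = 1 and N_k = 1 + N_{k-1}^2 + N_{k-1}^2 + N_{k-1}^2 for k ≥ 1 (one summand per function symbol, arity giving the exponent).
N_0 = 1
N_1 = 1 + 1^2 + 1^2 + 1^2 = 4
N_2 = 1 + 4^2 + 4^2 + 4^2 = 49
Terms of depth exactly 2: N_2 − N_1 = 49 − 4 = 45.

45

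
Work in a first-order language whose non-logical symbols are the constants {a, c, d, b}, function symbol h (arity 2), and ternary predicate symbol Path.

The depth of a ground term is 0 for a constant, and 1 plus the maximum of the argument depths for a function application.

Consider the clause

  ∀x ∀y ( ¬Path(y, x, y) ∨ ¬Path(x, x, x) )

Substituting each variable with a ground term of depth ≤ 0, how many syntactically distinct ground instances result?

Ground terms of depth ≤ 0:
  Write N_k for the number of ground terms of depth ≤ k. A term of depth ≤ k is either a constant or a function symbol applied to arguments of depth ≤ k−1, so N_k = 4 + N_{k-1}^2.
  N_0 = 4
So there are 4 ground terms available for substitution.
There are 2 variables to instantiate (x, y), each occurring in at least one literal, so different choices give different ground instances.
Number of ground instances = 4^2 = 16.

16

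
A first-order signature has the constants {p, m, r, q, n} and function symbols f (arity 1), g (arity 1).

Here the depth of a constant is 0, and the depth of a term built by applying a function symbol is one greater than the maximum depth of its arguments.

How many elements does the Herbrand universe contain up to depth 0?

5

Count level by level. With function symbols f/1, g/1, the terms of depth ≤ k are the 5 constants together with each function applied to depth-≤(k−1) tuples, so N_k = 5 + N_{k-1} + N_{k-1}.
N_0 = 5
Explicitly: p, m, r, q, n.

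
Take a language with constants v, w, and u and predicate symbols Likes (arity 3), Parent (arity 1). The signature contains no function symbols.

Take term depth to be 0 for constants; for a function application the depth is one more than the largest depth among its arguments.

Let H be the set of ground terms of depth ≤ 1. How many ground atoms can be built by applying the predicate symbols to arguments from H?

30

First count ground terms of depth ≤ 1.
With no function symbols every ground term is a constant, so there are exactly 3 ground terms at every depth bound.
N_0 = 3
N_1 = 3
Explicitly: v, w, u.
So |H| = 3.
For each predicate symbol, the number of ground atoms is |H| raised to its arity; summing:
  Likes: 3^3 = 27;  Parent: 3
Total ground atoms: 27 + 3 = 30.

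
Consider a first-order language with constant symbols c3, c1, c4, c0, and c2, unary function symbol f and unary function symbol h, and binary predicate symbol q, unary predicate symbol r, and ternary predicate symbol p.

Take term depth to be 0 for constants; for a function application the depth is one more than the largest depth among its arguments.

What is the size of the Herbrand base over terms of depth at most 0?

155

First count ground terms of depth ≤ 0.
Count level by level. With function symbols f/1, h/1, the terms of depth ≤ k are the 5 constants together with each function applied to depth-≤(k−1) tuples, so N_k = 5 + N_{k-1} + N_{k-1}.
N_0 = 5
So |H| = 5.
For each predicate symbol, the number of ground atoms is |H| raised to its arity; summing:
  q: 5^2 = 25;  r: 5;  p: 5^3 = 125
Total ground atoms: 25 + 5 + 125 = 155.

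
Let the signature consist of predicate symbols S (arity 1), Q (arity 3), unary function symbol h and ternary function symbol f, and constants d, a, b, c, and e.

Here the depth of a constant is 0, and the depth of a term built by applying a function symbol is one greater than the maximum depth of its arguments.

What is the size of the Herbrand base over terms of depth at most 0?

First count ground terms of depth ≤ 0.
Let N_k count ground terms of depth at most k. Each non-constant term of depth ≤ k is some function symbol applied to depth-≤(k−1) arguments, giving N_k = 5 + N_{k-1} + N_{k-1}^3.
N_0 = 5
So |H| = 5.
For each predicate symbol, the number of ground atoms is |H| raised to its arity; summing:
  S: 5;  Q: 5^3 = 125
Total ground atoms: 5 + 125 = 130.

130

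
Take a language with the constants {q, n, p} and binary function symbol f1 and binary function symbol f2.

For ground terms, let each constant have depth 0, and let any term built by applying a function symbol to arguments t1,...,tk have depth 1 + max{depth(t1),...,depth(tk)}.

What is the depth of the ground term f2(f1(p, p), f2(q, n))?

depth(f1(p, p)) = 1 + max(0, 0) = 1
depth(f2(q, n)) = 1 + max(0, 0) = 1
depth(f2(f1(p, p), f2(q, n))) = 1 + max(1, 1) = 2

2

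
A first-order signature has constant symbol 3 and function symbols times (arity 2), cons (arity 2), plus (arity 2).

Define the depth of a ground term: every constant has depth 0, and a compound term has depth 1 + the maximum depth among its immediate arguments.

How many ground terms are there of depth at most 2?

49

If N_k denotes the number of depth-≤k ground terms, the 1 constant gives N_0 = 1, and each function symbol of arity r contributes N_{k-1}^r new terms at level k: N_k = 1 + N_{k-1}^2 + N_{k-1}^2 + N_{k-1}^2.
N_0 = 1
N_1 = 1 + 1^2 + 1^2 + 1^2 = 4
N_2 = 1 + 4^2 + 4^2 + 4^2 = 49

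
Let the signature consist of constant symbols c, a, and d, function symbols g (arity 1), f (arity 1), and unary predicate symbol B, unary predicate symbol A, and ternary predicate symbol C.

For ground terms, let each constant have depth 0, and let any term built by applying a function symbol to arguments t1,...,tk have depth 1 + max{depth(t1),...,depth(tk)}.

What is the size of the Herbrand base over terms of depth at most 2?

First count ground terms of depth ≤ 2.
If N_k denotes the number of depth-≤k ground terms, the 3 constants give N_0 = 3, and each function symbol of arity r contributes N_{k-1}^r new terms at level k: N_k = 3 + N_{k-1} + N_{k-1}.
N_0 = 3
N_1 = 3 + 3 + 3 = 9
N_2 = 3 + 9 + 9 = 21
So |H| = 21.
Each predicate of arity r yields |H|^r ground atoms (one per choice of an r-tuple from H):
  B: 21;  A: 21;  C: 21^3 = 9261
Total ground atoms: 21 + 21 + 9261 = 9303.

9303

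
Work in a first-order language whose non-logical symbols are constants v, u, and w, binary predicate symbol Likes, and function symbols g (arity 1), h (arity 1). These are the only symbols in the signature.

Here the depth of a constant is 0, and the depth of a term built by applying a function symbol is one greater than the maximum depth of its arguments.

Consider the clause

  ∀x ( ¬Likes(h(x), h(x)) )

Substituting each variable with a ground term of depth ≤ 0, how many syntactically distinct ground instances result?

3

Ground terms of depth ≤ 0:
  Write N_k for the number of ground terms of depth ≤ k. A term of depth ≤ k is either a constant or a function symbol applied to arguments of depth ≤ k−1, so N_k = 3 + N_{k-1} + N_{k-1}.
  N_0 = 3
  Explicitly: v, u, w.
So there are 3 ground terms available for substitution.
The clause has 1 distinct variable (x), which appears in the body. In the free term algebra distinct substitutions yield syntactically distinct ground instances.
Number of ground instances = 3.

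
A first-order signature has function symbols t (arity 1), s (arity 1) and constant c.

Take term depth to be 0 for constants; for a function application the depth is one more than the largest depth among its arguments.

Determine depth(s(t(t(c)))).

3

depth(t(c)) = 1 + depth(c) = 1 + 0 = 1
depth(t(t(c))) = 1 + depth(t(c)) = 1 + 1 = 2
depth(s(t(t(c)))) = 1 + depth(t(t(c))) = 1 + 2 = 3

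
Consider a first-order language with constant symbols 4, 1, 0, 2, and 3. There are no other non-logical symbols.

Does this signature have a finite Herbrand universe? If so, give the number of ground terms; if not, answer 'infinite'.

There are no function symbols, so every ground term is one of the 5 constants.
The Herbrand universe is {4, 1, 0, 2, 3}, which is finite with 5 elements.

5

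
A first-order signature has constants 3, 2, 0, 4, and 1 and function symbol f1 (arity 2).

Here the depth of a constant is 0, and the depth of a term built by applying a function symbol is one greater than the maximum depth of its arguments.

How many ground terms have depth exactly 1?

Count level by level. With function symbols f1/2, the terms of depth ≤ k are the 5 constants together with each function applied to depth-≤(k−1) tuples, so N_k = 5 + N_{k-1}^2.
N_0 = 5
N_1 = 5 + 5^2 = 30
Terms of depth exactly 1: N_1 − N_0 = 30 − 5 = 25.

25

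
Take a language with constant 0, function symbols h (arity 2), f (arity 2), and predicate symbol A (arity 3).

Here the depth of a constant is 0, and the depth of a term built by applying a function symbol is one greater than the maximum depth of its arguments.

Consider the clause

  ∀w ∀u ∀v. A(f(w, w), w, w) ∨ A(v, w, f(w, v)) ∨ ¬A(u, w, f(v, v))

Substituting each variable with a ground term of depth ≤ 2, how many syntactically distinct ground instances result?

Ground terms of depth ≤ 2:
  If N_k denotes the number of depth-≤k ground terms, the 1 constant gives N_0 = 1, and each function symbol of arity r contributes N_{k-1}^r new terms at level k: N_k = 1 + N_{k-1}^2 + N_{k-1}^2.
  N_0 = 1
  N_1 = 1 + 1^2 + 1^2 = 3
  N_2 = 1 + 3^2 + 3^2 = 19
So there are 19 ground terms available for substitution.
The body mentions every one of the 3 quantified variables; since ground terms form a free algebra, no two substitutions collapse to the same formula.
Number of ground instances = 19^3 = 6859.

6859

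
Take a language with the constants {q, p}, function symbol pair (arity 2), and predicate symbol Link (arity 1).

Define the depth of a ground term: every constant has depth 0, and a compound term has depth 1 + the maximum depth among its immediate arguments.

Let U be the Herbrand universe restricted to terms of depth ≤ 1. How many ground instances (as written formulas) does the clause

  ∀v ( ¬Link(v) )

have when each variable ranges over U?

Ground terms of depth ≤ 1:
  Count level by level. With function symbols pair/2, the terms of depth ≤ k are the 2 constants together with each function applied to depth-≤(k−1) tuples, so N_k = 2 + N_{k-1}^2.
  N_0 = 2
  N_1 = 2 + 2^2 = 6
  Explicitly: q, p, pair(q, q), pair(q, p), pair(p, q), pair(p, p).
So there are 6 ground terms available for substitution.
The body mentions the single quantified variable v; since ground terms form a free algebra, no two substitutions collapse to the same formula.
Number of ground instances = 6.

6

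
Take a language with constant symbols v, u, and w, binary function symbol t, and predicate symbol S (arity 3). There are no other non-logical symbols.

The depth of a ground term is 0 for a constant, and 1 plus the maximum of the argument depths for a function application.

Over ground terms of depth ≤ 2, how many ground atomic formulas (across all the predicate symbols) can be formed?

3176523

First count ground terms of depth ≤ 2.
If N_k denotes the number of depth-≤k ground terms, the 3 constants give N_0 = 3, and each function symbol of arity r contributes N_{k-1}^r new terms at level k: N_k = 3 + N_{k-1}^2.
N_0 = 3
N_1 = 3 + 3^2 = 12
N_2 = 3 + 12^2 = 147
So |H| = 147.
For each predicate symbol, the number of ground atoms is |H| raised to its arity; summing:
  S: 147^3 = 3176523
Total ground atoms: 3176523.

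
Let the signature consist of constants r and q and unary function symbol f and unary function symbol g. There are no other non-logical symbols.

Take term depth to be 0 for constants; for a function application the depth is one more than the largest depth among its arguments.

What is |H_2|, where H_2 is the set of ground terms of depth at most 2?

14

Let N_k count ground terms of depth at most k. Each non-constant term of depth ≤ k is some function symbol applied to depth-≤(k−1) arguments, giving N_k = 2 + N_{k-1} + N_{k-1}.
N_0 = 2
N_1 = 2 + 2 + 2 = 6
N_2 = 2 + 6 + 6 = 14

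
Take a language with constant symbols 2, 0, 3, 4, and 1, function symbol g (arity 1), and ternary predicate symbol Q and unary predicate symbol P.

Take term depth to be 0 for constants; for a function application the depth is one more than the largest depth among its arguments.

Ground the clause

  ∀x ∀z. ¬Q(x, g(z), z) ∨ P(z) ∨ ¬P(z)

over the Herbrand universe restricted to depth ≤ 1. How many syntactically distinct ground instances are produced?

Ground terms of depth ≤ 1:
  Count level by level. With function symbols g/1, the terms of depth ≤ k are the 5 constants together with each function applied to depth-≤(k−1) tuples, so N_k = 5 + N_{k-1}.
  N_0 = 5
  N_1 = 5 + 5 = 10
  Explicitly: 2, 0, 3, 4, 1, g(2), g(0), g(3), g(4), g(1).
So there are 10 ground terms available for substitution.
Each of x, z ranges independently over the available ground terms, and distinct assignments produce distinct instances.
Number of ground instances = 10^2 = 100.

100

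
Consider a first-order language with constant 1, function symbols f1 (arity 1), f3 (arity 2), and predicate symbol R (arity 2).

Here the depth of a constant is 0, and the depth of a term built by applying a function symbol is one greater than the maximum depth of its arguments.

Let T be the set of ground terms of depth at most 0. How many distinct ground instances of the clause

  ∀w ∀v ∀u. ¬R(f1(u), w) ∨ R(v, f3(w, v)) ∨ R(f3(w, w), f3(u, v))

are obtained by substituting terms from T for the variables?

1

Ground terms of depth ≤ 0:
  Let N_k = |{terms of depth ≤ k}|. Then N_0 = 1 and N_k = 1 + N_{k-1} + N_{k-1}^2 for k ≥ 1 (one summand per function symbol, arity giving the exponent).
  N_0 = 1
  Explicitly: 1.
So there is exactly 1 ground term available for substitution.
The body mentions every one of the 3 quantified variables; since ground terms form a free algebra, no two substitutions collapse to the same formula.
Number of ground instances = 1^3 = 1.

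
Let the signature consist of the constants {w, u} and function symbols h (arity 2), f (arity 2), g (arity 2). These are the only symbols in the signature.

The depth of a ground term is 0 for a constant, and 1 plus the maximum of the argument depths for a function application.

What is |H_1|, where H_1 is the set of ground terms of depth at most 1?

14

Count level by level. With function symbols h/2, f/2, g/2, the terms of depth ≤ k are the 2 constants together with each function applied to depth-≤(k−1) tuples, so N_k = 2 + N_{k-1}^2 + N_{k-1}^2 + N_{k-1}^2.
N_0 = 2
N_1 = 2 + 2^2 + 2^2 + 2^2 = 14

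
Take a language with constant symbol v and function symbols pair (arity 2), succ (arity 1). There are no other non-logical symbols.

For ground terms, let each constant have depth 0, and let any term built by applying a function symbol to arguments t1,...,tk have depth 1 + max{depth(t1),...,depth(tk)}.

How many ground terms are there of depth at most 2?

If N_k denotes the number of depth-≤k ground terms, the 1 constant gives N_0 = 1, and each function symbol of arity r contributes N_{k-1}^r new terms at level k: N_k = 1 + N_{k-1}^2 + N_{k-1}.
N_0 = 1
N_1 = 1 + 1^2 + 1 = 3
N_2 = 1 + 3^2 + 3 = 13

13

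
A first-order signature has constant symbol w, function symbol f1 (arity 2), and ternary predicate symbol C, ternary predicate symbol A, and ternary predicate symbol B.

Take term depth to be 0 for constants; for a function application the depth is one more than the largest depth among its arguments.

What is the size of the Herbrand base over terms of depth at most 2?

First count ground terms of depth ≤ 2.
Write N_k for the number of ground terms of depth ≤ k. A term of depth ≤ k is either a constant or a function symbol applied to arguments of depth ≤ k−1, so N_k = 1 + N_{k-1}^2.
N_0 = 1
N_1 = 1 + 1^2 = 2
N_2 = 1 + 2^2 = 5
Explicitly: w, f1(w, w), f1(w, f1(w, w)), f1(f1(w, w), w), f1(f1(w, w), f1(w, w)).
So |H| = 5.
Ground atoms are formed by filling each argument slot of a predicate with a term from H, so an r-ary predicate gives |H|^r atoms:
  C: 5^3 = 125;  A: 5^3 = 125;  B: 5^3 = 125
Total ground atoms: 125 + 125 + 125 = 375.

375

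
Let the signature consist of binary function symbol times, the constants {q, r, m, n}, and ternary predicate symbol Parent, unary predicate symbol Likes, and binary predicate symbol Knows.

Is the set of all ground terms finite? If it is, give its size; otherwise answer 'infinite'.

infinite

The signature has at least one function symbol (times, arity 2) and at least one constant (q).
Iterating times gives infinitely many distinct ground terms: q, times(q, q), times(times(q, q), times(q, q)), ...
So the Herbrand universe is infinite.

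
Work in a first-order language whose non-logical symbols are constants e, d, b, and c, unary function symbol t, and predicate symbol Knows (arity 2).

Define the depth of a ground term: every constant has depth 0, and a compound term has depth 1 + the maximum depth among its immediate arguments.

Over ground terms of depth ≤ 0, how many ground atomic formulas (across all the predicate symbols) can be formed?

First count ground terms of depth ≤ 0.
Write N_k for the number of ground terms of depth ≤ k. A term of depth ≤ k is either a constant or a function symbol applied to arguments of depth ≤ k−1, so N_k = 4 + N_{k-1}.
N_0 = 4
Explicitly: e, d, b, c.
So |H| = 4.
Each predicate of arity r yields |H|^r ground atoms (one per choice of an r-tuple from H):
  Knows: 4^2 = 16
Total ground atoms: 16.

16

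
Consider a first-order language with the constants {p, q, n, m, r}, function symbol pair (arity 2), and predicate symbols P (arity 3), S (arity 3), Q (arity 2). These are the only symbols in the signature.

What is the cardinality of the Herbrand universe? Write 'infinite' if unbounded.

The signature has at least one function symbol (pair, arity 2) and at least one constant (p).
Iterating pair gives infinitely many distinct ground terms: p, pair(p, p), pair(pair(p, p), pair(p, p)), ...
So the Herbrand universe is infinite.

infinite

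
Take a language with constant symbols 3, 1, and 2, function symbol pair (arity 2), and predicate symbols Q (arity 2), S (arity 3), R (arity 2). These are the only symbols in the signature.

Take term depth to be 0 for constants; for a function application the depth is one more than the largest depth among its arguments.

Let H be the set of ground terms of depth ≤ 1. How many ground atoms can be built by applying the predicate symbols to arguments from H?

2016

First count ground terms of depth ≤ 1.
If N_k denotes the number of depth-≤k ground terms, the 3 constants give N_0 = 3, and each function symbol of arity r contributes N_{k-1}^r new terms at level k: N_k = 3 + N_{k-1}^2.
N_0 = 3
N_1 = 3 + 3^2 = 12
Explicitly: 3, 1, 2, pair(3, 3), pair(3, 1), pair(3, 2), pair(1, 3), pair(1, 1), pair(1, 2), pair(2, 3), pair(2, 1), pair(2, 2).
So |H| = 12.
For each predicate symbol, the number of ground atoms is |H| raised to its arity; summing:
  Q: 12^2 = 144;  S: 12^3 = 1728;  R: 12^2 = 144
Total ground atoms: 144 + 1728 + 144 = 2016.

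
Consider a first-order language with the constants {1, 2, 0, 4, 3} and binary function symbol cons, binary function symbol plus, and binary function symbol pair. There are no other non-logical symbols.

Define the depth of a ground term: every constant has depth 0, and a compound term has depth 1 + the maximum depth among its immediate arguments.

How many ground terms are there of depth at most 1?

If N_k denotes the number of depth-≤k ground terms, the 5 constants give N_0 = 5, and each function symbol of arity r contributes N_{k-1}^r new terms at level k: N_k = 5 + N_{k-1}^2 + N_{k-1}^2 + N_{k-1}^2.
N_0 = 5
N_1 = 5 + 5^2 + 5^2 + 5^2 = 80

80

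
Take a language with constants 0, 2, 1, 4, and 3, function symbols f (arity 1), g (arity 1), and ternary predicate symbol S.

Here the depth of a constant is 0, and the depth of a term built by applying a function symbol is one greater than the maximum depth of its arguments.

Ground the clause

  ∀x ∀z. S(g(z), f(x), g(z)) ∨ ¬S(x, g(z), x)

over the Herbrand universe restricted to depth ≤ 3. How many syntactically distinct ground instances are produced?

5625

Ground terms of depth ≤ 3:
  Let N_k = |{terms of depth ≤ k}|. Then N_0 = 5 and N_k = 5 + N_{k-1} + N_{k-1} for k ≥ 1 (one summand per function symbol, arity giving the exponent).
  N_0 = 5
  N_1 = 5 + 5 + 5 = 15
  N_2 = 5 + 15 + 15 = 35
  N_3 = 5 + 35 + 35 = 75
So there are 75 ground terms available for substitution.
The clause has 2 distinct variables (x, z), each appearing in the body. In the free term algebra distinct substitutions yield syntactically distinct ground instances.
Number of ground instances = 75^2 = 5625.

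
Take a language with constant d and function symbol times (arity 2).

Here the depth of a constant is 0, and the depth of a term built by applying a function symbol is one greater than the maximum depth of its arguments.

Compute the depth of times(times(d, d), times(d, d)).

2

depth(times(d, d)) = 1 + max(0, 0) = 1
depth(times(times(d, d), times(d, d))) = 1 + max(1, 1) = 2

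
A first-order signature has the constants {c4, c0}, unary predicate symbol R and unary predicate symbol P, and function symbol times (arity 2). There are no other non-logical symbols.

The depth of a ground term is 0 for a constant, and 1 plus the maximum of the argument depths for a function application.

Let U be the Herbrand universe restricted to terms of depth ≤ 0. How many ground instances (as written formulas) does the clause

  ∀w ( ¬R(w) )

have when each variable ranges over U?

2

Ground terms of depth ≤ 0:
  Let N_k count ground terms of depth at most k. Each non-constant term of depth ≤ k is some function symbol applied to depth-≤(k−1) arguments, giving N_k = 2 + N_{k-1}^2.
  N_0 = 2
  Explicitly: c4, c0.
So there are 2 ground terms available for substitution.
There is 1 variable to instantiate (w),  occurring in at least one literal, so different choices give different ground instances.
Number of ground instances = 2.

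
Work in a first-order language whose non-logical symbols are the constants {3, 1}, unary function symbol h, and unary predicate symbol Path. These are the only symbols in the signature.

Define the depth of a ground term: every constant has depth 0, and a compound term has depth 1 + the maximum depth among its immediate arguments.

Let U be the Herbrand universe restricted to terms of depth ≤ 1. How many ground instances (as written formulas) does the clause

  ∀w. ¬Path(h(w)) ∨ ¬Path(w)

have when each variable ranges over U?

Ground terms of depth ≤ 1:
  Let N_k = |{terms of depth ≤ k}|. Then N_0 = 2 and N_k = 2 + N_{k-1} for k ≥ 1 (one summand per function symbol, arity giving the exponent).
  N_0 = 2
  N_1 = 2 + 2 = 4
  Explicitly: 3, 1, h(3), h(1).
So there are 4 ground terms available for substitution.
There is 1 variable to instantiate (w),  occurring in at least one literal, so different choices give different ground instances.
Number of ground instances = 4.

4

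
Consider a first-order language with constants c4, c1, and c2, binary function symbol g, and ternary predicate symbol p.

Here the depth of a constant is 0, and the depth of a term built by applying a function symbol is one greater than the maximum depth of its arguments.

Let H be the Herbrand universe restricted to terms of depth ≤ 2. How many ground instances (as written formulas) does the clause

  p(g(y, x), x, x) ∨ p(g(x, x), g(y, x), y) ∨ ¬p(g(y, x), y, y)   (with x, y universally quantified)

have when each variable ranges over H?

Ground terms of depth ≤ 2:
  Count level by level. With function symbols g/2, the terms of depth ≤ k are the 3 constants together with each function applied to depth-≤(k−1) tuples, so N_k = 3 + N_{k-1}^2.
  N_0 = 3
  N_1 = 3 + 3^2 = 12
  N_2 = 3 + 12^2 = 147
So there are 147 ground terms available for substitution.
The body mentions every one of the 2 quantified variables; since ground terms form a free algebra, no two substitutions collapse to the same formula.
Number of ground instances = 147^2 = 21609.

21609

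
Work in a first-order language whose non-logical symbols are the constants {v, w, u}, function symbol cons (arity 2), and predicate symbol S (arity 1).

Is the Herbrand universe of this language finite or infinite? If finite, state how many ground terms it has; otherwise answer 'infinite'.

The signature has at least one function symbol (cons, arity 2) and at least one constant (v).
Iterating cons gives infinitely many distinct ground terms: v, cons(v, v), cons(cons(v, v), cons(v, v)), ...
So the Herbrand universe is infinite.

infinite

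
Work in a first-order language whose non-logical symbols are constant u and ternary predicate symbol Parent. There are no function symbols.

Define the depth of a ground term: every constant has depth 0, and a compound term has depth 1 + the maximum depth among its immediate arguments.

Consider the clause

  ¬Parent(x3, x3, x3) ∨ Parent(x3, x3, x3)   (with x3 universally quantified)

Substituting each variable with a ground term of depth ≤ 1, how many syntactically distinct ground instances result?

1

Ground terms of depth ≤ 1:
  With no function symbols every ground term is a constant, so there is exactly 1 ground term at every depth bound.
  N_0 = 1
  N_1 = 1
  Explicitly: u.
So there is exactly 1 ground term available for substitution.
The clause has 1 distinct variable (x3), which appears in the body. In the free term algebra distinct substitutions yield syntactically distinct ground instances.
Number of ground instances = 1.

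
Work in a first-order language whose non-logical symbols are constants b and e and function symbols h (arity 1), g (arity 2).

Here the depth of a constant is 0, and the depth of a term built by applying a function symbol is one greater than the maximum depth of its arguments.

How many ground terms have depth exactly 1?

Write N_k for the number of ground terms of depth ≤ k. A term of depth ≤ k is either a constant or a function symbol applied to arguments of depth ≤ k−1, so N_k = 2 + N_{k-1} + N_{k-1}^2.
N_0 = 2
N_1 = 2 + 2 + 2^2 = 8
Terms of depth exactly 1: N_1 − N_0 = 8 − 2 = 6.

6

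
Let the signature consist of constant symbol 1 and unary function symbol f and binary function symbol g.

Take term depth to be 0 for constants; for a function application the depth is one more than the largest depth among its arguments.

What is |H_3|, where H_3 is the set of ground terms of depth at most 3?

183

Let N_k = |{terms of depth ≤ k}|. Then N_0 = 1 and N_k = 1 + N_{k-1} + N_{k-1}^2 for k ≥ 1 (one summand per function symbol, arity giving the exponent).
N_0 = 1
N_1 = 1 + 1 + 1^2 = 3
N_2 = 1 + 3 + 3^2 = 13
N_3 = 1 + 13 + 13^2 = 183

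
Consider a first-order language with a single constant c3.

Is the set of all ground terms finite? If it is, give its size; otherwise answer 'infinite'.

1

There are no function symbols, so the only ground term is the single constant.
The Herbrand universe is {c3}, finite with 1 element.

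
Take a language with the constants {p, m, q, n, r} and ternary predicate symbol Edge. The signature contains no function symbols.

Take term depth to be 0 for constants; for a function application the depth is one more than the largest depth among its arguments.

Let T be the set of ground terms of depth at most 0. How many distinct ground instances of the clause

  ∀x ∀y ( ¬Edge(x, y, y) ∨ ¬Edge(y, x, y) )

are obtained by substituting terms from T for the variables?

25

Ground terms of depth ≤ 0:
  With no function symbols every ground term is a constant, so there are exactly 5 ground terms at every depth bound.
  N_0 = 5
  Explicitly: p, m, q, n, r.
So there are 5 ground terms available for substitution.
The body mentions every one of the 2 quantified variables; since ground terms form a free algebra, no two substitutions collapse to the same formula.
Number of ground instances = 5^2 = 25.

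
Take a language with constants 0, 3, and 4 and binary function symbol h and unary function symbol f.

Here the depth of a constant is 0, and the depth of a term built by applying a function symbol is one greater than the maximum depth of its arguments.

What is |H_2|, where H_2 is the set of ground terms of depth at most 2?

Let N_k count ground terms of depth at most k. Each non-constant term of depth ≤ k is some function symbol applied to depth-≤(k−1) arguments, giving N_k = 3 + N_{k-1}^2 + N_{k-1}.
N_0 = 3
N_1 = 3 + 3^2 + 3 = 15
N_2 = 3 + 15^2 + 15 = 243

243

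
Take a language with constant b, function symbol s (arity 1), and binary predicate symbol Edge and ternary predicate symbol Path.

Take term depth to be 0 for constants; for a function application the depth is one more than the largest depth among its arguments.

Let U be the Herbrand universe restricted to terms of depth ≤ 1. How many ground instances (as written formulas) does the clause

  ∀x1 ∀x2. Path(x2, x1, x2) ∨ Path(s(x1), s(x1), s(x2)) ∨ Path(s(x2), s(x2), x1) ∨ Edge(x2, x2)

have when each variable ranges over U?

Ground terms of depth ≤ 1:
  Write N_k for the number of ground terms of depth ≤ k. A term of depth ≤ k is either a constant or a function symbol applied to arguments of depth ≤ k−1, so N_k = 1 + N_{k-1}.
  N_0 = 1
  N_1 = 1 + 1 = 2
So there are 2 ground terms available for substitution.
There are 2 variables to instantiate (x1, x2), each occurring in at least one literal, so different choices give different ground instances.
Number of ground instances = 2^2 = 4.

4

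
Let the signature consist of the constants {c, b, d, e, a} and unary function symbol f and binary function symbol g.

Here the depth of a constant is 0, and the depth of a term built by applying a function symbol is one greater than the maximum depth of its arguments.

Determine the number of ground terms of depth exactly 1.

Count level by level. With function symbols f/1, g/2, the terms of depth ≤ k are the 5 constants together with each function applied to depth-≤(k−1) tuples, so N_k = 5 + N_{k-1} + N_{k-1}^2.
N_0 = 5
N_1 = 5 + 5 + 5^2 = 35
Terms of depth exactly 1: N_1 − N_0 = 35 − 5 = 30.

30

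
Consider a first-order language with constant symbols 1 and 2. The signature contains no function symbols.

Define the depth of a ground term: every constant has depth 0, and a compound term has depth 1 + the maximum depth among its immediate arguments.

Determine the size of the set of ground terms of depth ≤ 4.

With no function symbols every ground term is a constant, so there are exactly 2 ground terms at every depth bound.
N_0 = 2
N_1 = 2
N_2 = 2
N_3 = 2
N_4 = 2
Explicitly: 1, 2.

2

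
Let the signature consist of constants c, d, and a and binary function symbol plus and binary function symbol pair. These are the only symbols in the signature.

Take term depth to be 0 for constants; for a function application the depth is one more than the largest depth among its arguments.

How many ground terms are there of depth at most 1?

Count level by level. With function symbols plus/2, pair/2, the terms of depth ≤ k are the 3 constants together with each function applied to depth-≤(k−1) tuples, so N_k = 3 + N_{k-1}^2 + N_{k-1}^2.
N_0 = 3
N_1 = 3 + 3^2 + 3^2 = 21

21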